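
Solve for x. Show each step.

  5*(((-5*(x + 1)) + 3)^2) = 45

Step 1. [5*(((-5*(x + 1)) + 3)^2) = 45] 5 out front; divide by 5, so div: ((-5*(x + 1)) + 3)^2 = 9.
Step 2. [((-5*(x + 1)) + 3)^2 = 9] √ both sides: 9 ≥ 0 gives two branches. So sqrt: (-5*(x + 1)) + 3 = 3 or -3.
Step 3. [(-5*(x + 1)) + 3 = 3 or -3] 3 comes off first (subtract 3) ⇒ sub: -5*(x + 1) = 0 or -6.
Step 4. [-5*(x + 1) = 0 or -6] divide by the outer -5, so div: x + 1 = 0 or 6/5.
Step 5. [x + 1 = 0 or 6/5] 1 comes off first (subtract 1), so sub: x = -1 or 1/5.

Answer: x ∈ {-1, 1/5}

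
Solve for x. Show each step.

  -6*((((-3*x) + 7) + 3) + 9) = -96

Step 1. [-6*((((-3*x) + 7) + 3) + 9) = -96] -6 out front; divide by -6 ⇒ div: (((-3*x) + 7) + 3) + 9 = 16.
Step 2. [(((-3*x) + 7) + 3) + 9 = 16] the outer +9 inverts by subtracting 9 ⇒ sub: ((-3*x) + 7) + 3 = 7.
Step 3. [((-3*x) + 7) + 3 = 7] subtract 3: x sits inside (… + 3) ⇒ sub: (-3*x) + 7 = 4.
Step 4. [(-3*x) + 7 = 4] 7 comes off first (subtract 7), so sub: -3*x = -3.
Step 5. [-3*x = -3] LHS = -3·(…); ÷-3 both sides ⇒ div: x = 1.

Answer: x ∈ {1}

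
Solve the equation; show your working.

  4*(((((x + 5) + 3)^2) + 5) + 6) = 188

Step 1. [4*(((((x + 5) + 3)^2) + 5) + 6) = 188] divide by the outer 4, so div: ((((x + 5) + 3)^2) + 5) + 6 = 47.
Step 2. [((((x + 5) + 3)^2) + 5) + 6 = 47] subtract 6: x sits inside (… + 6) ⇒ sub: (((x + 5) + 3)^2) + 5 = 41.
Step 3. [(((x + 5) + 3)^2) + 5 = 41] peel the +5: subtract 5 from each side ⇒ sub: ((x + 5) + 3)^2 = 36.
Step 4. [((x + 5) + 3)^2 = 36] 36 ≥ 0, LHS is (·)² — take ±√, so sqrt: (x + 5) + 3 = 6 or -6.
Step 5. [(x + 5) + 3 = 6 or -6] the outer +3 inverts by subtracting 3 ⇒ sub: x + 5 = 3 or -9.
Step 6. [x + 5 = 3 or -9] +5 is outermost — subtract 5 both sides ⇒ sub: x = -2 or -14.

Answer: x ∈ {-14, -2}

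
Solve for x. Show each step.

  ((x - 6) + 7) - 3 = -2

Step 1. [((x - 6) + 7) - 3 = -2] add 3: x sits inside (… - 3). So sub: (x - 6) + 7 = 1.
Step 2. [(x - 6) + 7 = 1] peel the +7: subtract 7 from each side ⇒ sub: x - 6 = -6.
Step 3. [x - 6 = -6] peel the -6: add 6 from each side ⇒ sub: x = 0.

Answer: x ∈ {0}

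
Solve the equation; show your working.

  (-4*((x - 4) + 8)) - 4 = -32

Step 1. [(-4*((x - 4) + 8)) - 4 = -32] -4 | LHS and -4 | -32: pull -4 out. So factor: ((x - 4) + 8) + 1 = 8.
Step 2. [((x - 4) + 8) + 1 = 8] subtract 1: x sits inside (… + 1), so sub: (x - 4) + 8 = 7.
Step 3. [(x - 4) + 8 = 7] peel the +8: subtract 8 from each side. So sub: x - 4 = -1.
Step 4. [x - 4 = -1] peel the -4: add 4 from each side, so sub: x = 3.

Answer: x ∈ {3}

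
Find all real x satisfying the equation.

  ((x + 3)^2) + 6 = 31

Step 1. [((x + 3)^2) + 6 = 31] 6 comes off first (subtract 6) ⇒ sub: (x + 3)^2 = 25.
Step 2. [(x + 3)^2 = 25] √ both sides: 25 ≥ 0 gives two branches ⇒ sqrt: x + 3 = 5 or -5.
Step 3. [x + 3 = 5 or -5] the outer +3 inverts by subtracting 3, so sub: x = 2 or -8.

Answer: x ∈ {-8, 2}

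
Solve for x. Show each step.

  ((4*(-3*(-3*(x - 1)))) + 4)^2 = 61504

Step 1. [((4*(-3*(-3*(x - 1)))) + 4)^2 = 61504] 61504 ≥ 0, LHS is (·)² — take ±√, so sqrt: (4*(-3*(-3*(x - 1)))) + 4 = 248 or -248.
Step 2. [(4*(-3*(-3*(x - 1)))) + 4 = 248 or -248] the outer +4 inverts by subtracting 4. So sub: 4*(-3*(-3*(x - 1))) = 244 or -252.
Step 3. [4*(-3*(-3*(x - 1))) = 244 or -252] 4 out front; divide by 4 ⇒ div: -3*(-3*(x - 1)) = 61 or -63.
Step 4. [-3*(-3*(x - 1)) = 61 or -63] LHS = -3·(…); ÷-3 both sides ⇒ div: -3*(x - 1) = -61/3 or 21.
Step 5. [-3*(x - 1) = -61/3 or 21] -3 out front; divide by -3 ⇒ div: x - 1 = 61/9 or -7.
Step 6. [x - 1 = 61/9 or -7] the outer -1 inverts by adding 1, so sub: x = 70/9 or -6.

Answer: x ∈ {-6, 70/9}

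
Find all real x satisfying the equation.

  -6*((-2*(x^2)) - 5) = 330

Step 1. [-6*((-2*(x^2)) - 5) = 330] -6 out front; divide by -6 ⇒ div: (-2*(x^2)) - 5 = -55.
Step 2. [(-2*(x^2)) - 5 = -55] peel the -5: add 5 from each side. So sub: -2*(x^2) = -50.
Step 3. [-2*(x^2) = -50] -2 out front; divide by -2, so div: x^2 = 25.
Step 4. [x^2 = 25] √ both sides: 25 ≥ 0 gives two branches, so sqrt: x = 5 or -5.

Answer: x ∈ {-5, 5}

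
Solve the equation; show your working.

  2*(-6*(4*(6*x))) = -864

Step 1. [2*(-6*(4*(6*x))) = -864] divide by the outer 2, so div: -6*(4*(6*x)) = -432.
Step 2. [-6*(4*(6*x)) = -432] -6·(inner) — divide through by -6, so div: 4*(6*x) = 72.
Step 3. [4*(6*x) = 72] divide by the outer 4, so div: 6*x = 18.
Step 4. [6*x = 18] 6 out front; divide by 6, so div: x = 3.

Answer: x ∈ {3}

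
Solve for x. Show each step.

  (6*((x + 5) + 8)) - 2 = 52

Step 1. [(6*((x + 5) + 8)) - 2 = 52] 2 comes off first (add 2), so sub: 6*((x + 5) + 8) = 54.
Step 2. [6*((x + 5) + 8) = 54] LHS = 6·(…); ÷6 both sides ⇒ div: (x + 5) + 8 = 9.
Step 3. [(x + 5) + 8 = 9] the outer +8 inverts by subtracting 8, so sub: x + 5 = 1.
Step 4. [x + 5 = 1] peel the +5: subtract 5 from each side ⇒ sub: x = -4.

Answer: x ∈ {-4}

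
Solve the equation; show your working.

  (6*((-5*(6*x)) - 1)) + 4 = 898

Step 1. [(6*((-5*(6*x)) - 1)) + 4 = 898] subtract 4: x sits inside (… + 4) ⇒ sub: 6*((-5*(6*x)) - 1) = 894.
Step 2. [6*((-5*(6*x)) - 1) = 894] 6·(inner) — divide through by 6, so div: (-5*(6*x)) - 1 = 149.
Step 3. [(-5*(6*x)) - 1 = 149] the outer -1 inverts by adding 1 ⇒ sub: -5*(6*x) = 150.
Step 4. [-5*(6*x) = 150] divide by the outer -5 ⇒ div: 6*x = -30.
Step 5. [6*x = -30] 6·(inner) — divide through by 6 ⇒ div: x = -5.

Answer: x ∈ {-5}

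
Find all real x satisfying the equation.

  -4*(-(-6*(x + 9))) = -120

Step 1. [-4*(-(-6*(x + 9))) = -120] -4·(inner) — divide through by -4. So div: -(-6*(x + 9)) = 30.
Step 2. [-(-6*(x + 9)) = 30] leading − — multiply by −1. So neg: -6*(x + 9) = -30.
Step 3. [-6*(x + 9) = -30] -6 out front; divide by -6. So div: x + 9 = 5.
Step 4. [x + 9 = 5] +9 is outermost — subtract 9 both sides ⇒ sub: x = -4.

Answer: x ∈ {-4}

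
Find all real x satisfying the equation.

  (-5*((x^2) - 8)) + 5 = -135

Step 1. [(-5*((x^2) - 8)) + 5 = -135] peel the +5: subtract 5 from each side. So sub: -5*((x^2) - 8) = -140.
Step 2. [-5*((x^2) - 8) = -140] divide by the outer -5, so div: (x^2) - 8 = 28.
Step 3. [(x^2) - 8 = 28] 8 comes off first (add 8), so sub: x^2 = 36.
Step 4. [x^2 = 36] 36 ≥ 0, LHS is (·)² — take ±√ ⇒ sqrt: x = 6 or -6.

Answer: x ∈ {-6, 6}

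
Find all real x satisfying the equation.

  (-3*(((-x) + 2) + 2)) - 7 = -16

Step 1. [(-3*(((-x) + 2) + 2)) - 7 = -16] 7 comes off first (add 7). So sub: -3*(((-x) + 2) + 2) = -9.
Step 2. [-3*(((-x) + 2) + 2) = -9] -3 out front; divide by -3. So div: ((-x) + 2) + 2 = 3.
Step 3. [((-x) + 2) + 2 = 3] subtract 2: x sits inside (… + 2) ⇒ sub: (-x) + 2 = 1.
Step 4. [(-x) + 2 = 1] the outer +2 inverts by subtracting 2 ⇒ sub: -x = -1.
Step 5. [-x = -1] flip signs both sides, so neg: x = 1.

Answer: x ∈ {1}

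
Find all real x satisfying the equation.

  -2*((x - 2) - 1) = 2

Step 1. [-2*((x - 2) - 1) = 2] -2 out front; divide by -2. So div: (x - 2) - 1 = -1.
Step 2. [(x - 2) - 1 = -1] add 1: x sits inside (… - 1) ⇒ sub: x - 2 = 0.
Step 3. [x - 2 = 0] 2 comes off first (add 2), so sub: x = 2.

Answer: x ∈ {2}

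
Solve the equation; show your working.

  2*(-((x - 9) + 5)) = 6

Step 1. [2*(-((x - 9) + 5)) = 6] divide by the outer 2, so div: -((x - 9) + 5) = 3.
Step 2. [-((x - 9) + 5) = 3] LHS negated; negate both sides ⇒ neg: (x - 9) + 5 = -3.
Step 3. [(x - 9) + 5 = -3] subtract 5: x sits inside (… + 5) ⇒ sub: x - 9 = -8.
Step 4. [x - 9 = -8] the outer -9 inverts by adding 9 ⇒ sub: x = 1.

Answer: x ∈ {1}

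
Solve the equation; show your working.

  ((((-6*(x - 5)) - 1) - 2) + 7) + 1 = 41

Step 1. [((((-6*(x - 5)) - 1) - 2) + 7) + 1 = 41] subtract 1: x sits inside (… + 1), so sub: (((-6*(x - 5)) - 1) - 2) + 7 = 40.
Step 2. [(((-6*(x - 5)) - 1) - 2) + 7 = 40] +7 is outermost — subtract 7 both sides ⇒ sub: ((-6*(x - 5)) - 1) - 2 = 33.
Step 3. [((-6*(x - 5)) - 1) - 2 = 33] the outer -2 inverts by adding 2 ⇒ sub: (-6*(x - 5)) - 1 = 35.
Step 4. [(-6*(x - 5)) - 1 = 35] add 1: x sits inside (… - 1). So sub: -6*(x - 5) = 36.
Step 5. [-6*(x - 5) = 36] LHS = -6·(…); ÷-6 both sides ⇒ div: x - 5 = -6.
Step 6. [x - 5 = -6] the outer -5 inverts by adding 5. So sub: x = -1.

Answer: x ∈ {-1}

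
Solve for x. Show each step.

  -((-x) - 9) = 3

Step 1. [-((-x) - 9) = 3] LHS negated; negate both sides. So neg: (-x) - 9 = -3.
Step 2. [(-x) - 9 = -3] peel the -9: add 9 from each side, so sub: -x = 6.
Step 3. [-x = 6] LHS negated; negate both sides, so neg: x = -6.

Answer: x ∈ {-6}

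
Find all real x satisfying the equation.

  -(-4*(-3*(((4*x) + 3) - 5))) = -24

Step 1. [-(-4*(-3*(((4*x) + 3) - 5))) = -24] flip signs both sides ⇒ neg: -4*(-3*(((4*x) + 3) - 5)) = 24.
Step 2. [-4*(-3*(((4*x) + 3) - 5)) = 24] -4 out front; divide by -4, so div: -3*(((4*x) + 3) - 5) = -6.
Step 3. [-3*(((4*x) + 3) - 5) = -6] -3 out front; divide by -3, so div: ((4*x) + 3) - 5 = 2.
Step 4. [((4*x) + 3) - 5 = 2] 5 comes off first (add 5), so sub: (4*x) + 3 = 7.
Step 5. [(4*x) + 3 = 7] peel the +3: subtract 3 from each side ⇒ sub: 4*x = 4.
Step 6. [4*x = 4] divide by the outer 4, so div: x = 1.

Answer: x ∈ {1}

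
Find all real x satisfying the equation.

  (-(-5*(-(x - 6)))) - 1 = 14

Step 1. [(-(-5*(-(x - 6)))) - 1 = 14] the outer -1 inverts by adding 1, so sub: -(-5*(-(x - 6))) = 15.
Step 2. [-(-5*(-(x - 6))) = 15] flip signs both sides ⇒ neg: -5*(-(x - 6)) = -15.
Step 3. [-5*(-(x - 6)) = -15] leading coefficient -5: divide by -5. So div: -(x - 6) = 3.
Step 4. [-(x - 6) = 3] leading − — multiply by −1, so neg: x - 6 = -3.
Step 5. [x - 6 = -3] peel the -6: add 6 from each side. So sub: x = 3.

Answer: x ∈ {3}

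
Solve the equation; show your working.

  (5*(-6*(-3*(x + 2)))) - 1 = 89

Step 1. [(5*(-6*(-3*(x + 2)))) - 1 = 89] 1 comes off first (add 1), so sub: 5*(-6*(-3*(x + 2))) = 90.
Step 2. [5*(-6*(-3*(x + 2))) = 90] 5 out front; divide by 5. So div: -6*(-3*(x + 2)) = 18.
Step 3. [-6*(-3*(x + 2)) = 18] divide by the outer -6 ⇒ div: -3*(x + 2) = -3.
Step 4. [-3*(x + 2) = -3] -3·(inner) — divide through by -3 ⇒ div: x + 2 = 1.
Step 5. [x + 2 = 1] +2 is outermost — subtract 2 both sides, so sub: x = -1.

Answer: x ∈ {-1}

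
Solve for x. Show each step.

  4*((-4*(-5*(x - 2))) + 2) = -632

Step 1. [4*((-4*(-5*(x - 2))) + 2) = -632] LHS = 4·(…); ÷4 both sides ⇒ div: (-4*(-5*(x - 2))) + 2 = -158.
Step 2. [(-4*(-5*(x - 2))) + 2 = -158] the outer +2 inverts by subtracting 2 ⇒ sub: -4*(-5*(x - 2)) = -160.
Step 3. [-4*(-5*(x - 2)) = -160] LHS = -4·(…); ÷-4 both sides. So div: -5*(x - 2) = 40.
Step 4. [-5*(x - 2) = 40] divide by the outer -5 ⇒ div: x - 2 = -8.
Step 5. [x - 2 = -8] the outer -2 inverts by adding 2 ⇒ sub: x = -6.

Answer: x ∈ {-6}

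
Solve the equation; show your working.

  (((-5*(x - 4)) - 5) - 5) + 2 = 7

Step 1. [(((-5*(x - 4)) - 5) - 5) + 2 = 7] subtract 2: x sits inside (… + 2). So sub: ((-5*(x - 4)) - 5) - 5 = 5.
Step 2. [((-5*(x - 4)) - 5) - 5 = 5] 5 comes off first (add 5) ⇒ sub: (-5*(x - 4)) - 5 = 10.
Step 3. [(-5*(x - 4)) - 5 = 10] common factor -5 (LHS and 10) — divide through. So factor: (x - 4) + 1 = -2.
Step 4. [(x - 4) + 1 = -2] subtract 1: x sits inside (… + 1) ⇒ sub: x - 4 = -3.
Step 5. [x - 4 = -3] add 4: x sits inside (… - 4) ⇒ sub: x = 1.

Answer: x ∈ {1}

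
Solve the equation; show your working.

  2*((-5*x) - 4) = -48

Step 1. [2*((-5*x) - 4) = -48] divide by the outer 2. So div: (-5*x) - 4 = -24.
Step 2. [(-5*x) - 4 = -24] the outer -4 inverts by adding 4 ⇒ sub: -5*x = -20.
Step 3. [-5*x = -20] LHS = -5·(…); ÷-5 both sides. So div: x = 4.

Answer: x ∈ {4}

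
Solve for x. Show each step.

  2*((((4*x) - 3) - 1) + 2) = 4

Step 1. [2*((((4*x) - 3) - 1) + 2) = 4] LHS = 2·(…); ÷2 both sides, so div: (((4*x) - 3) - 1) + 2 = 2.
Step 2. [(((4*x) - 3) - 1) + 2 = 2] the outer +2 inverts by subtracting 2 ⇒ sub: ((4*x) - 3) - 1 = 0.
Step 3. [((4*x) - 3) - 1 = 0] add 1: x sits inside (… - 1) ⇒ sub: (4*x) - 3 = 1.
Step 4. [(4*x) - 3 = 1] 3 comes off first (add 3), so sub: 4*x = 4.
Step 5. [4*x = 4] divide by the outer 4 ⇒ div: x = 1.

Answer: x ∈ {1}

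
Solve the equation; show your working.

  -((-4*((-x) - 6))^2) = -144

Step 1. [-((-4*((-x) - 6))^2) = -144] LHS negated; negate both sides. So neg: (-4*((-x) - 6))^2 = 144.
Step 2. [(-4*((-x) - 6))^2 = 144] 144 ≥ 0, LHS is (·)² — take ±√. So sqrt: -4*((-x) - 6) = 12 or -12.
Step 3. [-4*((-x) - 6) = 12 or -12] LHS = -4·(…); ÷-4 both sides. So div: (-x) - 6 = -3 or 3.
Step 4. [(-x) - 6 = -3 or 3] peel the -6: add 6 from each side, so sub: -x = 3 or 9.
Step 5. [-x = 3 or 9] LHS negated; negate both sides. So neg: x = -3 or -9.

Answer: x ∈ {-9, -3}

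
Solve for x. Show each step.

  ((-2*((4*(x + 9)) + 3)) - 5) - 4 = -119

Step 1. [((-2*((4*(x + 9)) + 3)) - 5) - 4 = -119] add 4: x sits inside (… - 4) ⇒ sub: (-2*((4*(x + 9)) + 3)) - 5 = -115.
Step 2. [(-2*((4*(x + 9)) + 3)) - 5 = -115] add 5: x sits inside (… - 5). So sub: -2*((4*(x + 9)) + 3) = -110.
Step 3. [-2*((4*(x + 9)) + 3) = -110] -2·(inner) — divide through by -2. So div: (4*(x + 9)) + 3 = 55.
Step 4. [(4*(x + 9)) + 3 = 55] 3 comes off first (subtract 3), so sub: 4*(x + 9) = 52.
Step 5. [4*(x + 9) = 52] leading coefficient 4: divide by 4. So div: x + 9 = 13.
Step 6. [x + 9 = 13] peel the +9: subtract 9 from each side. So sub: x = 4.

Answer: x ∈ {4}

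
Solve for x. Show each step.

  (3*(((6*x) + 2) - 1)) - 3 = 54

Step 1. [(3*(((6*x) + 2) - 1)) - 3 = 54] 3 comes off first (add 3), so sub: 3*(((6*x) + 2) - 1) = 57.
Step 2. [3*(((6*x) + 2) - 1) = 57] 3 out front; divide by 3. So div: ((6*x) + 2) - 1 = 19.
Step 3. [((6*x) + 2) - 1 = 19] -1 is outermost — add 1 both sides. So sub: (6*x) + 2 = 20.
Step 4. [(6*x) + 2 = 20] subtract 2: x sits inside (… + 2), so sub: 6*x = 18.
Step 5. [6*x = 18] 6 out front; divide by 6, so div: x = 3.

Answer: x ∈ {3}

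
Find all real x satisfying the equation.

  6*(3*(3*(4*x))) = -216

Step 1. [6*(3*(3*(4*x))) = -216] divide by the outer 6 ⇒ div: 3*(3*(4*x)) = -36.
Step 2. [3*(3*(4*x)) = -36] 3·(inner) — divide through by 3 ⇒ div: 3*(4*x) = -12.
Step 3. [3*(4*x) = -12] 3 out front; divide by 3 ⇒ div: 4*x = -4.
Step 4. [4*x = -4] LHS = 4·(…); ÷4 both sides, so div: x = -1.

Answer: x ∈ {-1}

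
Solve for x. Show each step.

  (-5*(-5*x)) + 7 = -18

Step 1. [(-5*(-5*x)) + 7 = -18] subtract 7: x sits inside (… + 7) ⇒ sub: -5*(-5*x) = -25.
Step 2. [-5*(-5*x) = -25] -5 out front; divide by -5 ⇒ div: -5*x = 5.
Step 3. [-5*x = 5] -5·(inner) — divide through by -5. So div: x = -1.

Answer: x ∈ {-1}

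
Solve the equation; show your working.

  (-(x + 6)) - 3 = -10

Step 1. [(-(x + 6)) - 3 = -10] add 3: x sits inside (… - 3), so sub: -(x + 6) = -7.
Step 2. [-(x + 6) = -7] LHS negated; negate both sides ⇒ neg: x + 6 = 7.
Step 3. [x + 6 = 7] peel the +6: subtract 6 from each side ⇒ sub: x = 1.

Answer: x ∈ {1}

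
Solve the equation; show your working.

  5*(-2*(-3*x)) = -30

Step 1. [5*(-2*(-3*x)) = -30] divide by the outer 5, so div: -2*(-3*x) = -6.
Step 2. [-2*(-3*x) = -6] LHS = -2·(…); ÷-2 both sides, so div: -3*x = 3.
Step 3. [-3*x = 3] -3 out front; divide by -3, so div: x = -1.

Answer: x ∈ {-1}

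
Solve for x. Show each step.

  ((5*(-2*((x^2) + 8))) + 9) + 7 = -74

Step 1. [((5*(-2*((x^2) + 8))) + 9) + 7 = -74] 7 comes off first (subtract 7) ⇒ sub: (5*(-2*((x^2) + 8))) + 9 = -81.
Step 2. [(5*(-2*((x^2) + 8))) + 9 = -81] peel the +9: subtract 9 from each side ⇒ sub: 5*(-2*((x^2) + 8)) = -90.
Step 3. [5*(-2*((x^2) + 8)) = -90] LHS = 5·(…); ÷5 both sides. So div: -2*((x^2) + 8) = -18.
Step 4. [-2*((x^2) + 8) = -18] -2·(inner) — divide through by -2, so div: (x^2) + 8 = 9.
Step 5. [(x^2) + 8 = 9] peel the +8: subtract 8 from each side. So sub: x^2 = 1.
Step 6. [x^2 = 1] √ both sides: 1 ≥ 0 gives two branches, so sqrt: x = 1 or -1.

Answer: x ∈ {-1, 1}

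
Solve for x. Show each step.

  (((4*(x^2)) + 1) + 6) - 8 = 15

Step 1. [(((4*(x^2)) + 1) + 6) - 8 = 15] the outer -8 inverts by adding 8 ⇒ sub: ((4*(x^2)) + 1) + 6 = 23.
Step 2. [((4*(x^2)) + 1) + 6 = 23] +6 is outermost — subtract 6 both sides ⇒ sub: (4*(x^2)) + 1 = 17.
Step 3. [(4*(x^2)) + 1 = 17] +1 is outermost — subtract 1 both sides. So sub: 4*(x^2) = 16.
Step 4. [4*(x^2) = 16] leading coefficient 4: divide by 4, so div: x^2 = 4.
Step 5. [x^2 = 4] √ both sides: 4 ≥ 0 gives two branches, so sqrt: x = 2 or -2.

Answer: x ∈ {-2, 2}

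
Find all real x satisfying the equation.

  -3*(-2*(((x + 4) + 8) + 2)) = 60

Step 1. [-3*(-2*(((x + 4) + 8) + 2)) = 60] -3 out front; divide by -3, so div: -2*(((x + 4) + 8) + 2) = -20.
Step 2. [-2*(((x + 4) + 8) + 2) = -20] leading coefficient -2: divide by -2 ⇒ div: ((x + 4) + 8) + 2 = 10.
Step 3. [((x + 4) + 8) + 2 = 10] 2 comes off first (subtract 2), so sub: (x + 4) + 8 = 8.
Step 4. [(x + 4) + 8 = 8] subtract 8: x sits inside (… + 8) ⇒ sub: x + 4 = 0.
Step 5. [x + 4 = 0] subtract 4: x sits inside (… + 4) ⇒ sub: x = -4.

Answer: x ∈ {-4}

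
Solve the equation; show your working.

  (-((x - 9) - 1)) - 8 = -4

Step 1. [(-((x - 9) - 1)) - 8 = -4] peel the -8: add 8 from each side. So sub: -((x - 9) - 1) = 4.
Step 2. [-((x - 9) - 1) = 4] leading − — multiply by −1. So neg: (x - 9) - 1 = -4.
Step 3. [(x - 9) - 1 = -4] the outer -1 inverts by adding 1 ⇒ sub: x - 9 = -3.
Step 4. [x - 9 = -3] -9 is outermost — add 9 both sides ⇒ sub: x = 6.

Answer: x ∈ {6}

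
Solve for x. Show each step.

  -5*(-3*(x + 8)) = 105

Step 1. [-5*(-3*(x + 8)) = 105] -5·(inner) — divide through by -5 ⇒ div: -3*(x + 8) = -21.
Step 2. [-3*(x + 8) = -21] LHS = -3·(…); ÷-3 both sides ⇒ div: x + 8 = 7.
Step 3. [x + 8 = 7] subtract 8: x sits inside (… + 8), so sub: x = -1.

Answer: x ∈ {-1}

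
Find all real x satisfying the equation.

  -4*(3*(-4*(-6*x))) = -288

Step 1. [-4*(3*(-4*(-6*x))) = -288] -4 out front; divide by -4. So div: 3*(-4*(-6*x)) = 72.
Step 2. [3*(-4*(-6*x)) = 72] 3·(inner) — divide through by 3. So div: -4*(-6*x) = 24.
Step 3. [-4*(-6*x) = 24] LHS = -4·(…); ÷-4 both sides, so div: -6*x = -6.
Step 4. [-6*x = -6] leading coefficient -6: divide by -6. So div: x = 1.

Answer: x ∈ {1}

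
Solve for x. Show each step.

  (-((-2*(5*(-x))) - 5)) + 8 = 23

Step 1. [(-((-2*(5*(-x))) - 5)) + 8 = 23] 8 comes off first (subtract 8) ⇒ sub: -((-2*(5*(-x))) - 5) = 15.
Step 2. [-((-2*(5*(-x))) - 5) = 15] flip signs both sides ⇒ neg: (-2*(5*(-x))) - 5 = -15.
Step 3. [(-2*(5*(-x))) - 5 = -15] add 5: x sits inside (… - 5). So sub: -2*(5*(-x)) = -10.
Step 4. [-2*(5*(-x)) = -10] leading coefficient -2: divide by -2 ⇒ div: 5*(-x) = 5.
Step 5. [5*(-x) = 5] LHS = 5·(…); ÷5 both sides ⇒ div: -x = 1.
Step 6. [-x = 1] flip signs both sides. So neg: x = -1.

Answer: x ∈ {-1}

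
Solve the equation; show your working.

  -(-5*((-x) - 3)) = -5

Step 1. [-(-5*((-x) - 3)) = -5] flip signs both sides, so neg: -5*((-x) - 3) = 5.
Step 2. [-5*((-x) - 3) = 5] LHS = -5·(…); ÷-5 both sides, so div: (-x) - 3 = -1.
Step 3. [(-x) - 3 = -1] add 3: x sits inside (… - 3), so sub: -x = 2.
Step 4. [-x = 2] LHS negated; negate both sides. So neg: x = -2.

Answer: x ∈ {-2}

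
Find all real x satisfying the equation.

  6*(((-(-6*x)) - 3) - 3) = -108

Step 1. [6*(((-(-6*x)) - 3) - 3) = -108] LHS = 6·(…); ÷6 both sides ⇒ div: ((-(-6*x)) - 3) - 3 = -18.
Step 2. [((-(-6*x)) - 3) - 3 = -18] add 3: x sits inside (… - 3) ⇒ sub: (-(-6*x)) - 3 = -15.
Step 3. [(-(-6*x)) - 3 = -15] peel the -3: add 3 from each side, so sub: -(-6*x) = -12.
Step 4. [-(-6*x) = -12] LHS negated; negate both sides. So neg: -6*x = 12.
Step 5. [-6*x = 12] LHS = -6·(…); ÷-6 both sides ⇒ div: x = -2.

Answer: x ∈ {-2}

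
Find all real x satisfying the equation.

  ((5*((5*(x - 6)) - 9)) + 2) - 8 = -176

Step 1. [((5*((5*(x - 6)) - 9)) + 2) - 8 = -176] the outer -8 inverts by adding 8 ⇒ sub: (5*((5*(x - 6)) - 9)) + 2 = -168.
Step 2. [(5*((5*(x - 6)) - 9)) + 2 = -168] 2 comes off first (subtract 2), so sub: 5*((5*(x - 6)) - 9) = -170.
Step 3. [5*((5*(x - 6)) - 9) = -170] divide by the outer 5 ⇒ div: (5*(x - 6)) - 9 = -34.
Step 4. [(5*(x - 6)) - 9 = -34] 9 comes off first (add 9) ⇒ sub: 5*(x - 6) = -25.
Step 5. [5*(x - 6) = -25] leading coefficient 5: divide by 5 ⇒ div: x - 6 = -5.
Step 6. [x - 6 = -5] peel the -6: add 6 from each side ⇒ sub: x = 1.

Answer: x ∈ {1}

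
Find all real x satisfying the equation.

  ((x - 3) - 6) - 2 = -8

Step 1. [((x - 3) - 6) - 2 = -8] -2 is outermost — add 2 both sides. So sub: (x - 3) - 6 = -6.
Step 2. [(x - 3) - 6 = -6] -6 is outermost — add 6 both sides. So sub: x - 3 = 0.
Step 3. [x - 3 = 0] -3 is outermost — add 3 both sides ⇒ sub: x = 3.

Answer: x ∈ {3}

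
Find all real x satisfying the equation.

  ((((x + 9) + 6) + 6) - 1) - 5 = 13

Step 1. [((((x + 9) + 6) + 6) - 1) - 5 = 13] the outer -5 inverts by adding 5. So sub: (((x + 9) + 6) + 6) - 1 = 18.
Step 2. [(((x + 9) + 6) + 6) - 1 = 18] 1 comes off first (add 1). So sub: ((x + 9) + 6) + 6 = 19.
Step 3. [((x + 9) + 6) + 6 = 19] peel the +6: subtract 6 from each side. So sub: (x + 9) + 6 = 13.
Step 4. [(x + 9) + 6 = 13] +6 is outermost — subtract 6 both sides ⇒ sub: x + 9 = 7.
Step 5. [x + 9 = 7] +9 is outermost — subtract 9 both sides, so sub: x = -2.

Answer: x ∈ {-2}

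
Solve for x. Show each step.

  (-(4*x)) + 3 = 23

Step 1. [(-(4*x)) + 3 = 23] 3 comes off first (subtract 3), so sub: -(4*x) = 20.
Step 2. [-(4*x) = 20] leading − — multiply by −1. So neg: 4*x = -20.
Step 3. [4*x = -20] divide by the outer 4, so div: x = -5.

Answer: x ∈ {-5}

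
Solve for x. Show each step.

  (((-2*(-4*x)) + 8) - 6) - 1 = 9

Step 1. [(((-2*(-4*x)) + 8) - 6) - 1 = 9] -1 is outermost — add 1 both sides, so sub: ((-2*(-4*x)) + 8) - 6 = 10.
Step 2. [((-2*(-4*x)) + 8) - 6 = 10] peel the -6: add 6 from each side, so sub: (-2*(-4*x)) + 8 = 16.
Step 3. [(-2*(-4*x)) + 8 = 16] common factor -2 (LHS and 16) — divide through. So factor: (-4*x) - 4 = -8.
Step 4. [(-4*x) - 4 = -8] add 4: x sits inside (… - 4). So sub: -4*x = -4.
Step 5. [-4*x = -4] LHS = -4·(…); ÷-4 both sides, so div: x = 1.

Answer: x ∈ {1}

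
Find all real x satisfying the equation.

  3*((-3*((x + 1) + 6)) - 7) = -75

Step 1. [3*((-3*((x + 1) + 6)) - 7) = -75] 3 out front; divide by 3 ⇒ div: (-3*((x + 1) + 6)) - 7 = -25.
Step 2. [(-3*((x + 1) + 6)) - 7 = -25] the outer -7 inverts by adding 7, so sub: -3*((x + 1) + 6) = -18.
Step 3. [-3*((x + 1) + 6) = -18] -3 out front; divide by -3. So div: (x + 1) + 6 = 6.
Step 4. [(x + 1) + 6 = 6] +6 is outermost — subtract 6 both sides, so sub: x + 1 = 0.
Step 5. [x + 1 = 0] peel the +1: subtract 1 from each side, so sub: x = -1.

Answer: x ∈ {-1}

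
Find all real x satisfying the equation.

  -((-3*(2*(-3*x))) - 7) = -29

Step 1. [-((-3*(2*(-3*x))) - 7) = -29] leading − — multiply by −1 ⇒ neg: (-3*(2*(-3*x))) - 7 = 29.
Step 2. [(-3*(2*(-3*x))) - 7 = 29] 7 comes off first (add 7) ⇒ sub: -3*(2*(-3*x)) = 36.
Step 3. [-3*(2*(-3*x)) = 36] leading coefficient -3: divide by -3 ⇒ div: 2*(-3*x) = -12.
Step 4. [2*(-3*x) = -12] 2·(inner) — divide through by 2. So div: -3*x = -6.
Step 5. [-3*x = -6] -3·(inner) — divide through by -3 ⇒ div: x = 2.

Answer: x ∈ {2}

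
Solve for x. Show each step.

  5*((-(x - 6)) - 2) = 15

Step 1. [5*((-(x - 6)) - 2) = 15] 5 out front; divide by 5. So div: (-(x - 6)) - 2 = 3.
Step 2. [(-(x - 6)) - 2 = 3] -2 is outermost — add 2 both sides. So sub: -(x - 6) = 5.
Step 3. [-(x - 6) = 5] LHS negated; negate both sides, so neg: x - 6 = -5.
Step 4. [x - 6 = -5] peel the -6: add 6 from each side ⇒ sub: x = 1.

Answer: x ∈ {1}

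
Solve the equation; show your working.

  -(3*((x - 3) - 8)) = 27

Step 1. [-(3*((x - 3) - 8)) = 27] LHS negated; negate both sides, so neg: 3*((x - 3) - 8) = -27.
Step 2. [3*((x - 3) - 8) = -27] LHS = 3·(…); ÷3 both sides. So div: (x - 3) - 8 = -9.
Step 3. [(x - 3) - 8 = -9] peel the -8: add 8 from each side ⇒ sub: x - 3 = -1.
Step 4. [x - 3 = -1] -3 is outermost — add 3 both sides. So sub: x = 2.

Answer: x ∈ {2}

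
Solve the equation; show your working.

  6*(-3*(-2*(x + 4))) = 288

Step 1. [6*(-3*(-2*(x + 4))) = 288] leading coefficient 6: divide by 6, so div: -3*(-2*(x + 4)) = 48.
Step 2. [-3*(-2*(x + 4)) = 48] leading coefficient -3: divide by -3, so div: -2*(x + 4) = -16.
Step 3. [-2*(x + 4) = -16] LHS = -2·(…); ÷-2 both sides, so div: x + 4 = 8.
Step 4. [x + 4 = 8] peel the +4: subtract 4 from each side, so sub: x = 4.

Answer: x ∈ {4}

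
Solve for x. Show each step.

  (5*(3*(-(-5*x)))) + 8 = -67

Step 1. [(5*(3*(-(-5*x)))) + 8 = -67] the outer +8 inverts by subtracting 8 ⇒ sub: 5*(3*(-(-5*x))) = -75.
Step 2. [5*(3*(-(-5*x))) = -75] 5 out front; divide by 5 ⇒ div: 3*(-(-5*x)) = -15.
Step 3. [3*(-(-5*x)) = -15] divide by the outer 3. So div: -(-5*x) = -5.
Step 4. [-(-5*x) = -5] leading − — multiply by −1. So neg: -5*x = 5.
Step 5. [-5*x = 5] -5·(inner) — divide through by -5 ⇒ div: x = -1.

Answer: x ∈ {-1}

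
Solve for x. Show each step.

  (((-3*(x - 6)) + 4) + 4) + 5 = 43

Step 1. [(((-3*(x - 6)) + 4) + 4) + 5 = 43] 5 comes off first (subtract 5) ⇒ sub: ((-3*(x - 6)) + 4) + 4 = 38.
Step 2. [((-3*(x - 6)) + 4) + 4 = 38] 4 comes off first (subtract 4) ⇒ sub: (-3*(x - 6)) + 4 = 34.
Step 3. [(-3*(x - 6)) + 4 = 34] the outer +4 inverts by subtracting 4. So sub: -3*(x - 6) = 30.
Step 4. [-3*(x - 6) = 30] LHS = -3·(…); ÷-3 both sides. So div: x - 6 = -10.
Step 5. [x - 6 = -10] peel the -6: add 6 from each side. So sub: x = -4.

Answer: x ∈ {-4}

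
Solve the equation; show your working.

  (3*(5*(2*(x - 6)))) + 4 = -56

Step 1. [(3*(5*(2*(x - 6)))) + 4 = -56] subtract 4: x sits inside (… + 4), so sub: 3*(5*(2*(x - 6))) = -60.
Step 2. [3*(5*(2*(x - 6))) = -60] 3 out front; divide by 3. So div: 5*(2*(x - 6)) = -20.
Step 3. [5*(2*(x - 6)) = -20] 5 out front; divide by 5, so div: 2*(x - 6) = -4.
Step 4. [2*(x - 6) = -4] divide by the outer 2, so div: x - 6 = -2.
Step 5. [x - 6 = -2] the outer -6 inverts by adding 6 ⇒ sub: x = 4.

Answer: x ∈ {4}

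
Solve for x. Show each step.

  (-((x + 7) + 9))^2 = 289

Step 1. [(-((x + 7) + 9))^2 = 289] LHS squared, RHS 289 ≥ 0: apply √ (±) ⇒ sqrt: -((x + 7) + 9) = 17 or -17.
Step 2. [-((x + 7) + 9) = 17 or -17] leading − — multiply by −1. So neg: (x + 7) + 9 = -17 or 17.
Step 3. [(x + 7) + 9 = -17 or 17] +9 is outermost — subtract 9 both sides ⇒ sub: x + 7 = -26 or 8.
Step 4. [x + 7 = -26 or 8] the outer +7 inverts by subtracting 7, so sub: x = -33 or 1.

Answer: x ∈ {-33, 1}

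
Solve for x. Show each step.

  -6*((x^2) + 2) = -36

Step 1. [-6*((x^2) + 2) = -36] leading coefficient -6: divide by -6. So div: (x^2) + 2 = 6.
Step 2. [(x^2) + 2 = 6] the outer +2 inverts by subtracting 2, so sub: x^2 = 4.
Step 3. [x^2 = 4] √ both sides: 4 ≥ 0 gives two branches. So sqrt: x = 2 or -2.

Answer: x ∈ {-2, 2}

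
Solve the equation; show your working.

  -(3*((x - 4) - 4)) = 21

Step 1. [-(3*((x - 4) - 4)) = 21] leading − — multiply by −1. So neg: 3*((x - 4) - 4) = -21.
Step 2. [3*((x - 4) - 4) = -21] LHS = 3·(…); ÷3 both sides, so div: (x - 4) - 4 = -7.
Step 3. [(x - 4) - 4 = -7] 4 comes off first (add 4) ⇒ sub: x - 4 = -3.
Step 4. [x - 4 = -3] add 4: x sits inside (… - 4), so sub: x = 1.

Answer: x ∈ {1}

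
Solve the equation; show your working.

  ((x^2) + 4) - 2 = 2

Step 1. [((x^2) + 4) - 2 = 2] add 2: x sits inside (… - 2). So sub: (x^2) + 4 = 4.
Step 2. [(x^2) + 4 = 4] peel the +4: subtract 4 from each side, so sub: x^2 = 0.
Step 3. [x^2 = 0] LHS squared, RHS 0 ≥ 0: apply √ (±), so sqrt: x = 0.

Answer: x ∈ {0}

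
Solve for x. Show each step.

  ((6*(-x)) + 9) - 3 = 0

Step 1. [((6*(-x)) + 9) - 3 = 0] the outer -3 inverts by adding 3, so sub: (6*(-x)) + 9 = 3.
Step 2. [(6*(-x)) + 9 = 3] peel the +9: subtract 9 from each side, so sub: 6*(-x) = -6.
Step 3. [6*(-x) = -6] divide by the outer 6. So div: -x = -1.
Step 4. [-x = -1] flip signs both sides, so neg: x = 1.

Answer: x ∈ {1}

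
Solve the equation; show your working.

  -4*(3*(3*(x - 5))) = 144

Step 1. [-4*(3*(3*(x - 5))) = 144] -4·(inner) — divide through by -4, so div: 3*(3*(x - 5)) = -36.
Step 2. [3*(3*(x - 5)) = -36] 3·(inner) — divide through by 3, so div: 3*(x - 5) = -12.
Step 3. [3*(x - 5) = -12] 3 out front; divide by 3. So div: x - 5 = -4.
Step 4. [x - 5 = -4] peel the -5: add 5 from each side. So sub: x = 1.

Answer: x ∈ {1}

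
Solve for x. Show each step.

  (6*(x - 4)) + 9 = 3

Step 1. [(6*(x - 4)) + 9 = 3] subtract 9: x sits inside (… + 9), so sub: 6*(x - 4) = -6.
Step 2. [6*(x - 4) = -6] 6 out front; divide by 6, so div: x - 4 = -1.
Step 3. [x - 4 = -1] peel the -4: add 4 from each side. So sub: x = 3.

Answer: x ∈ {3}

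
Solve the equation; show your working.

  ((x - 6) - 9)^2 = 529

Step 1. [((x - 6) - 9)^2 = 529] √ both sides: 529 ≥ 0 gives two branches. So sqrt: (x - 6) - 9 = 23 or -23.
Step 2. [(x - 6) - 9 = 23 or -23] add 9: x sits inside (… - 9), so sub: x - 6 = 32 or -14.
Step 3. [x - 6 = 32 or -14] peel the -6: add 6 from each side, so sub: x = 38 or -8.

Answer: x ∈ {-8, 38}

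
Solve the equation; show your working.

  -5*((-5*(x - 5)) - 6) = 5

Step 1. [-5*((-5*(x - 5)) - 6) = 5] -5 out front; divide by -5, so div: (-5*(x - 5)) - 6 = -1.
Step 2. [(-5*(x - 5)) - 6 = -1] peel the -6: add 6 from each side ⇒ sub: -5*(x - 5) = 5.
Step 3. [-5*(x - 5) = 5] -5 out front; divide by -5. So div: x - 5 = -1.
Step 4. [x - 5 = -1] peel the -5: add 5 from each side ⇒ sub: x = 4.

Answer: x ∈ {4}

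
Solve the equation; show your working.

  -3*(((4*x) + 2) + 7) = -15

Step 1. [-3*(((4*x) + 2) + 7) = -15] divide by the outer -3, so div: ((4*x) + 2) + 7 = 5.
Step 2. [((4*x) + 2) + 7 = 5] the outer +7 inverts by subtracting 7, so sub: (4*x) + 2 = -2.
Step 3. [(4*x) + 2 = -2] the outer +2 inverts by subtracting 2, so sub: 4*x = -4.
Step 4. [4*x = -4] LHS = 4·(…); ÷4 both sides, so div: x = -1.

Answer: x ∈ {-1}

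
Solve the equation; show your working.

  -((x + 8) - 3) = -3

Step 1. [-((x + 8) - 3) = -3] leading − — multiply by −1. So neg: (x + 8) - 3 = 3.
Step 2. [(x + 8) - 3 = 3] -3 is outermost — add 3 both sides ⇒ sub: x + 8 = 6.
Step 3. [x + 8 = 6] peel the +8: subtract 8 from each side. So sub: x = -2.

Answer: x ∈ {-2}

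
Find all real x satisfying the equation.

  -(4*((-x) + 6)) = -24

Step 1. [-(4*((-x) + 6)) = -24] flip signs both sides, so neg: 4*((-x) + 6) = 24.
Step 2. [4*((-x) + 6) = 24] 4·(inner) — divide through by 4, so div: (-x) + 6 = 6.
Step 3. [(-x) + 6 = 6] the outer +6 inverts by subtracting 6 ⇒ sub: -x = 0.
Step 4. [-x = 0] leading − — multiply by −1. So neg: x = 0.

Answer: x ∈ {0}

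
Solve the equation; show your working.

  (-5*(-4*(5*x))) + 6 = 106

Step 1. [(-5*(-4*(5*x))) + 6 = 106] subtract 6: x sits inside (… + 6) ⇒ sub: -5*(-4*(5*x)) = 100.
Step 2. [-5*(-4*(5*x)) = 100] LHS = -5·(…); ÷-5 both sides. So div: -4*(5*x) = -20.
Step 3. [-4*(5*x) = -20] LHS = -4·(…); ÷-4 both sides, so div: 5*x = 5.
Step 4. [5*x = 5] divide by the outer 5 ⇒ div: x = 1.

Answer: x ∈ {1}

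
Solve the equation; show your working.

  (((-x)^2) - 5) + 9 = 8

Step 1. [(((-x)^2) - 5) + 9 = 8] subtract 9: x sits inside (… + 9) ⇒ sub: ((-x)^2) - 5 = -1.
Step 2. [((-x)^2) - 5 = -1] add 5: x sits inside (… - 5). So sub: (-x)^2 = 4.
Step 3. [(-x)^2 = 4] √ both sides: 4 ≥ 0 gives two branches, so sqrt: -x = 2 or -2.
Step 4. [-x = 2 or -2] LHS negated; negate both sides. So neg: x = -2 or 2.

Answer: x ∈ {-2, 2}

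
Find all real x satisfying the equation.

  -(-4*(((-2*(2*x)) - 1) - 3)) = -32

Step 1. [-(-4*(((-2*(2*x)) - 1) - 3)) = -32] flip signs both sides. So neg: -4*(((-2*(2*x)) - 1) - 3) = 32.
Step 2. [-4*(((-2*(2*x)) - 1) - 3) = 32] leading coefficient -4: divide by -4, so div: ((-2*(2*x)) - 1) - 3 = -8.
Step 3. [((-2*(2*x)) - 1) - 3 = -8] peel the -3: add 3 from each side, so sub: (-2*(2*x)) - 1 = -5.
Step 4. [(-2*(2*x)) - 1 = -5] 1 comes off first (add 1) ⇒ sub: -2*(2*x) = -4.
Step 5. [-2*(2*x) = -4] leading coefficient -2: divide by -2 ⇒ div: 2*x = 2.
Step 6. [2*x = 2] 2·(inner) — divide through by 2. So div: x = 1.

Answer: x ∈ {1}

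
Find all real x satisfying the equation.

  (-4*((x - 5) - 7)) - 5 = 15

Step 1. [(-4*((x - 5) - 7)) - 5 = 15] -5 is outermost — add 5 both sides, so sub: -4*((x - 5) - 7) = 20.
Step 2. [-4*((x - 5) - 7) = 20] LHS = -4·(…); ÷-4 both sides, so div: (x - 5) - 7 = -5.
Step 3. [(x - 5) - 7 = -5] 7 comes off first (add 7) ⇒ sub: x - 5 = 2.
Step 4. [x - 5 = 2] the outer -5 inverts by adding 5. So sub: x = 7.

Answer: x ∈ {7}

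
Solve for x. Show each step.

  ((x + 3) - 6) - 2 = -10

Step 1. [((x + 3) - 6) - 2 = -10] the outer -2 inverts by adding 2 ⇒ sub: (x + 3) - 6 = -8.
Step 2. [(x + 3) - 6 = -8] add 6: x sits inside (… - 6), so sub: x + 3 = -2.
Step 3. [x + 3 = -2] peel the +3: subtract 3 from each side, so sub: x = -5.

Answer: x ∈ {-5}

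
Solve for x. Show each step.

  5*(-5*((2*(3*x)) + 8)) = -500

Step 1. [5*(-5*((2*(3*x)) + 8)) = -500] 5·(inner) — divide through by 5. So div: -5*((2*(3*x)) + 8) = -100.
Step 2. [-5*((2*(3*x)) + 8) = -100] LHS = -5·(…); ÷-5 both sides ⇒ div: (2*(3*x)) + 8 = 20.
Step 3. [(2*(3*x)) + 8 = 20] +8 is outermost — subtract 8 both sides ⇒ sub: 2*(3*x) = 12.
Step 4. [2*(3*x) = 12] 2·(inner) — divide through by 2, so div: 3*x = 6.
Step 5. [3*x = 6] 3 out front; divide by 3 ⇒ div: x = 2.

Answer: x ∈ {2}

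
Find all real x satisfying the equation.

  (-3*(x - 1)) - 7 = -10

Step 1. [(-3*(x - 1)) - 7 = -10] -7 is outermost — add 7 both sides. So sub: -3*(x - 1) = -3.
Step 2. [-3*(x - 1) = -3] -3 out front; divide by -3 ⇒ div: x - 1 = 1.
Step 3. [x - 1 = 1] 1 comes off first (add 1), so sub: x = 2.

Answer: x ∈ {2}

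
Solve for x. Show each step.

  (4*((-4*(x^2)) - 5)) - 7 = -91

Step 1. [(4*((-4*(x^2)) - 5)) - 7 = -91] -7 is outermost — add 7 both sides ⇒ sub: 4*((-4*(x^2)) - 5) = -84.
Step 2. [4*((-4*(x^2)) - 5) = -84] divide by the outer 4, so div: (-4*(x^2)) - 5 = -21.
Step 3. [(-4*(x^2)) - 5 = -21] the outer -5 inverts by adding 5, so sub: -4*(x^2) = -16.
Step 4. [-4*(x^2) = -16] -4 out front; divide by -4, so div: x^2 = 4.
Step 5. [x^2 = 4] √ both sides: 4 ≥ 0 gives two branches ⇒ sqrt: x = 2 or -2.

Answer: x ∈ {-2, 2}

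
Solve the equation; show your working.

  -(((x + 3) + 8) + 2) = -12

Step 1. [-(((x + 3) + 8) + 2) = -12] LHS negated; negate both sides, so neg: ((x + 3) + 8) + 2 = 12.
Step 2. [((x + 3) + 8) + 2 = 12] +2 is outermost — subtract 2 both sides ⇒ sub: (x + 3) + 8 = 10.
Step 3. [(x + 3) + 8 = 10] the outer +8 inverts by subtracting 8 ⇒ sub: x + 3 = 2.
Step 4. [x + 3 = 2] 3 comes off first (subtract 3) ⇒ sub: x = -1.

Answer: x ∈ {-1}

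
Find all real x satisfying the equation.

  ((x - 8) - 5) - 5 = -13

Step 1. [((x - 8) - 5) - 5 = -13] peel the -5: add 5 from each side. So sub: (x - 8) - 5 = -8.
Step 2. [(x - 8) - 5 = -8] peel the -5: add 5 from each side. So sub: x - 8 = -3.
Step 3. [x - 8 = -3] peel the -8: add 8 from each side, so sub: x = 5.

Answer: x ∈ {5}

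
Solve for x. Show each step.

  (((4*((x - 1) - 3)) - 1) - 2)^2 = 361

Step 1. [(((4*((x - 1) - 3)) - 1) - 2)^2 = 361] LHS squared, RHS 361 ≥ 0: apply √ (±), so sqrt: ((4*((x - 1) - 3)) - 1) - 2 = 19 or -19.
Step 2. [((4*((x - 1) - 3)) - 1) - 2 = 19 or -19] add 2: x sits inside (… - 2). So sub: (4*((x - 1) - 3)) - 1 = 21 or -17.
Step 3. [(4*((x - 1) - 3)) - 1 = 21 or -17] -1 is outermost — add 1 both sides, so sub: 4*((x - 1) - 3) = 22 or -16.
Step 4. [4*((x - 1) - 3) = 22 or -16] leading coefficient 4: divide by 4. So div: (x - 1) - 3 = 11/2 or -4.
Step 5. [(x - 1) - 3 = 11/2 or -4] peel the -3: add 3 from each side, so sub: x - 1 = 17/2 or -1.
Step 6. [x - 1 = 17/2 or -1] 1 comes off first (add 1), so sub: x = 19/2 or 0.

Answer: x ∈ {0, 19/2}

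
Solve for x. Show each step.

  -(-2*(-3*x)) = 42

Step 1. [-(-2*(-3*x)) = 42] leading − — multiply by −1. So neg: -2*(-3*x) = -42.
Step 2. [-2*(-3*x) = -42] -2·(inner) — divide through by -2. So div: -3*x = 21.
Step 3. [-3*x = 21] LHS = -3·(…); ÷-3 both sides ⇒ div: x = -7.

Answer: x ∈ {-7}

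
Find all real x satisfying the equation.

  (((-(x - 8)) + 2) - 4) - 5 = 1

Step 1. [(((-(x - 8)) + 2) - 4) - 5 = 1] the outer -5 inverts by adding 5 ⇒ sub: ((-(x - 8)) + 2) - 4 = 6.
Step 2. [((-(x - 8)) + 2) - 4 = 6] the outer -4 inverts by adding 4 ⇒ sub: (-(x - 8)) + 2 = 10.
Step 3. [(-(x - 8)) + 2 = 10] 2 comes off first (subtract 2). So sub: -(x - 8) = 8.
Step 4. [-(x - 8) = 8] flip signs both sides. So neg: x - 8 = -8.
Step 5. [x - 8 = -8] peel the -8: add 8 from each side, so sub: x = 0.

Answer: x ∈ {0}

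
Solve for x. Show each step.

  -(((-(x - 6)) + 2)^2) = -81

Step 1. [-(((-(x - 6)) + 2)^2) = -81] leading − — multiply by −1, so neg: ((-(x - 6)) + 2)^2 = 81.
Step 2. [((-(x - 6)) + 2)^2 = 81] 81 ≥ 0, LHS is (·)² — take ±√, so sqrt: (-(x - 6)) + 2 = 9 or -9.
Step 3. [(-(x - 6)) + 2 = 9 or -9] peel the +2: subtract 2 from each side ⇒ sub: -(x - 6) = 7 or -11.
Step 4. [-(x - 6) = 7 or -11] leading − — multiply by −1. So neg: x - 6 = -7 or 11.
Step 5. [x - 6 = -7 or 11] add 6: x sits inside (… - 6) ⇒ sub: x = -1 or 17.

Answer: x ∈ {-1, 17}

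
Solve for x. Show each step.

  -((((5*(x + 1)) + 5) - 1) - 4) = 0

Step 1. [-((((5*(x + 1)) + 5) - 1) - 4) = 0] LHS negated; negate both sides, so neg: (((5*(x + 1)) + 5) - 1) - 4 = 0.
Step 2. [(((5*(x + 1)) + 5) - 1) - 4 = 0] peel the -4: add 4 from each side. So sub: ((5*(x + 1)) + 5) - 1 = 4.
Step 3. [((5*(x + 1)) + 5) - 1 = 4] 1 comes off first (add 1) ⇒ sub: (5*(x + 1)) + 5 = 5.
Step 4. [(5*(x + 1)) + 5 = 5] 5 | LHS and 5 | 5: pull 5 out ⇒ factor: (x + 1) + 1 = 1.
Step 5. [(x + 1) + 1 = 1] +1 is outermost — subtract 1 both sides ⇒ sub: x + 1 = 0.
Step 6. [x + 1 = 0] peel the +1: subtract 1 from each side ⇒ sub: x = -1.

Answer: x ∈ {-1}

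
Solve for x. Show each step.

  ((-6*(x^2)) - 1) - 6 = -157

Step 1. [((-6*(x^2)) - 1) - 6 = -157] add 6: x sits inside (… - 6). So sub: (-6*(x^2)) - 1 = -151.
Step 2. [(-6*(x^2)) - 1 = -151] -1 is outermost — add 1 both sides ⇒ sub: -6*(x^2) = -150.
Step 3. [-6*(x^2) = -150] divide by the outer -6. So div: x^2 = 25.
Step 4. [x^2 = 25] √ both sides: 25 ≥ 0 gives two branches ⇒ sqrt: x = 5 or -5.

Answer: x ∈ {-5, 5}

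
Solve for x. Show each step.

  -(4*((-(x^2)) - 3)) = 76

Step 1. [-(4*((-(x^2)) - 3)) = 76] flip signs both sides. So neg: 4*((-(x^2)) - 3) = -76.
Step 2. [4*((-(x^2)) - 3) = -76] 4 out front; divide by 4 ⇒ div: (-(x^2)) - 3 = -19.
Step 3. [(-(x^2)) - 3 = -19] -3 is outermost — add 3 both sides ⇒ sub: -(x^2) = -16.
Step 4. [-(x^2) = -16] flip signs both sides. So neg: x^2 = 16.
Step 5. [x^2 = 16] √ both sides: 16 ≥ 0 gives two branches ⇒ sqrt: x = 4 or -4.

Answer: x ∈ {-4, 4}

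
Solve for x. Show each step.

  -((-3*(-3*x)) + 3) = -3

Step 1. [-((-3*(-3*x)) + 3) = -3] flip signs both sides. So neg: (-3*(-3*x)) + 3 = 3.
Step 2. [(-3*(-3*x)) + 3 = 3] -3 | LHS and -3 | 3: pull -3 out ⇒ factor: (-3*x) - 1 = -1.
Step 3. [(-3*x) - 1 = -1] peel the -1: add 1 from each side, so sub: -3*x = 0.
Step 4. [-3*x = 0] divide by the outer -3 ⇒ div: x = 0.

Answer: x ∈ {0}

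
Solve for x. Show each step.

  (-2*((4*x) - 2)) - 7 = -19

Step 1. [(-2*((4*x) - 2)) - 7 = -19] 7 comes off first (add 7) ⇒ sub: -2*((4*x) - 2) = -12.
Step 2. [-2*((4*x) - 2) = -12] LHS = -2·(…); ÷-2 both sides, so div: (4*x) - 2 = 6.
Step 3. [(4*x) - 2 = 6] peel the -2: add 2 from each side ⇒ sub: 4*x = 8.
Step 4. [4*x = 8] leading coefficient 4: divide by 4, so div: x = 2.

Answer: x ∈ {2}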